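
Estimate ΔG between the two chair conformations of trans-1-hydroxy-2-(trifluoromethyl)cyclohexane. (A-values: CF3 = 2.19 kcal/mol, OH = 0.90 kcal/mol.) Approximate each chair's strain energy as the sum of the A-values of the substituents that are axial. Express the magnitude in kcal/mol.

3.09 kcal/mol

C1 and C2 have opposite parity, so for the trans isomer the two substituents are e,e in one chair and a,a in the other.
Chair I (trifluoromethyl axial, hydroxyl axial): E = 3.09 kcal/mol.
Chair II (trifluoromethyl equatorial, hydroxyl equatorial): E = 0.00 kcal/mol.
ΔE = 3.09 − 0.00 = 3.09 kcal/mol; chair II is more stable.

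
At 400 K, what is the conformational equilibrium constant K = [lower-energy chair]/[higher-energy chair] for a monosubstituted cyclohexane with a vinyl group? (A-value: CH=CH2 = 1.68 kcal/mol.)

One chair has the vinyl group axial (E = 1.68 kcal/mol) and the other has it equatorial (E = 0).
ΔG = 1.68 kcal/mol between the two chairs.
K = exp(ΔG/RT) with R = 1.987×10⁻³ kcal mol⁻¹ K⁻¹ and T = 400 K gives K ≈ 8.28.

K ≈ 8.28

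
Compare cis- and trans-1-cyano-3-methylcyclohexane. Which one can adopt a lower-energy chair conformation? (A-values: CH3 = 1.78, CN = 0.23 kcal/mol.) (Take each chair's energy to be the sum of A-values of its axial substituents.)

At 1,3 positions (parity same): cis → (e,e or a,a); trans → (a,e or e,a).
Best chair for cis: E = 0.00 kcal/mol; best chair for trans: E = 0.23 kcal/mol.
The cis isomer is lower by 0.23 kcal/mol.

cis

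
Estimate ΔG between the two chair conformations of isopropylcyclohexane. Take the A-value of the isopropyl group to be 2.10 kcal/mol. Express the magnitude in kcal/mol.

A monosubstituted cyclohexane has one chair with the isopropyl group axial (E = A = 2.10 kcal/mol) and one with it equatorial (E = 0).
ΔE = 2.10 − 0 = 2.10 kcal/mol.

2.10 kcal/mol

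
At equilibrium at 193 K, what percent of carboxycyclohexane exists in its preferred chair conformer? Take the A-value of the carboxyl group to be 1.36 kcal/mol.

97.2%

One chair has the carboxyl group axial (E = 1.36 kcal/mol) and the other has it equatorial (E = 0).
ΔG = 1.36 kcal/mol between the two chairs.
K = exp(ΔG/RT) with R = 1.987×10⁻³ kcal mol⁻¹ K⁻¹ and T = 193 K gives K ≈ 34.7.
Fraction in the lower-energy chair = K/(K+1) = 97.2%.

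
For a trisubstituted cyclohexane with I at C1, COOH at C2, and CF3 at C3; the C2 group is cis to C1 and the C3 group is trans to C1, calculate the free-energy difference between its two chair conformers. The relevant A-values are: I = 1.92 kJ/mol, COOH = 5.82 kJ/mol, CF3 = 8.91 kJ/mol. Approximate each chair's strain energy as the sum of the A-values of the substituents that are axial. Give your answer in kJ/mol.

Chair I (iodo axial, carboxyl equatorial, trifluoromethyl equatorial): E = 1.92 kJ/mol.
Chair II (iodo equatorial, carboxyl axial, trifluoromethyl axial): E = 14.73 kJ/mol.
ΔE = 14.73 − 1.92 = 12.81 kJ/mol; chair I is more stable.

12.81 kJ/mol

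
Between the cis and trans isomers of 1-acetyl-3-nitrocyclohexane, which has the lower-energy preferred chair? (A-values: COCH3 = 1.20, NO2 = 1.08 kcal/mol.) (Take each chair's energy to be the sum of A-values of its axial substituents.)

cis

At 1,3 positions (parity same): cis → (e,e or a,a); trans → (a,e or e,a).
Best chair for cis: E = 0.00 kcal/mol; best chair for trans: E = 1.08 kcal/mol.
The cis isomer is lower by 1.08 kcal/mol.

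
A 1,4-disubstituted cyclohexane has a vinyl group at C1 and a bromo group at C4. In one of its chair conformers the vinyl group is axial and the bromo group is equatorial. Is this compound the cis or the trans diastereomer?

C1 and C4 have opposite parity, so their axial bonds point in opposite directions.
With opposite-parity carbons, two substituents on the same face are one axial and one equatorial; opposite faces give both axial or both equatorial.
Here the groups are axial/equatorial → same face → cis.

cis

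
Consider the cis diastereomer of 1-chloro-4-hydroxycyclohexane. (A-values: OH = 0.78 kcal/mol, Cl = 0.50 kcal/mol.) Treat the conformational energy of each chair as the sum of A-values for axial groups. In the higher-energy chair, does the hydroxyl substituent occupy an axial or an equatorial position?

C1 and C4 have opposite parity, so for the cis isomer the two substituents are one axial and one equatorial in each chair.
Chair I (hydroxyl axial, chloro equatorial): E = 0.78 kcal/mol.
Chair II (hydroxyl equatorial, chloro axial): E = 0.50 kcal/mol.
Chair I is the less stable (higher-energy) conformer, and in that chair the hydroxyl group is axial.

axial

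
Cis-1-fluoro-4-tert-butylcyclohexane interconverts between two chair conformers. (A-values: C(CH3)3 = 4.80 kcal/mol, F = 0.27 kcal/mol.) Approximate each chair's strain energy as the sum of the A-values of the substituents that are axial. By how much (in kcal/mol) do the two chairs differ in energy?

C1 and C4 have opposite parity, so for the cis isomer the two substituents are one axial and one equatorial in each chair.
Chair I (tert-butyl axial, fluoro equatorial): E = 4.80 kcal/mol.
Chair II (tert-butyl equatorial, fluoro axial): E = 0.27 kcal/mol.
ΔE = 4.80 − 0.27 = 4.53 kcal/mol; chair II is more stable.

4.53 kcal/mol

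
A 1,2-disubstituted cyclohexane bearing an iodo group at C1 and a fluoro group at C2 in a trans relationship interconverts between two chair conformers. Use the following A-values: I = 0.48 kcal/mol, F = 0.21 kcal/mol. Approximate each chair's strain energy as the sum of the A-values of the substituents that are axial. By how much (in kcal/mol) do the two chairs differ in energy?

C1 and C2 have opposite parity, so for the trans isomer the two substituents are e,e in one chair and a,a in the other.
Chair I (iodo axial, fluoro axial): E = 0.69 kcal/mol.
Chair II (iodo equatorial, fluoro equatorial): E = 0.00 kcal/mol.
ΔE = 0.69 − 0.00 = 0.69 kcal/mol; chair II is more stable.

0.69 kcal/mol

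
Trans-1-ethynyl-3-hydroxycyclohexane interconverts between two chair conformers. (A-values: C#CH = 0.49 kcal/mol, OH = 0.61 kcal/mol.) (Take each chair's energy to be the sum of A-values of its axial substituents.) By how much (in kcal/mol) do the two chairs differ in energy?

0.12 kcal/mol

C1 and C3 have the same parity, so for the trans isomer the two substituents are one axial and one equatorial in each chair.
Chair I (ethynyl axial, hydroxyl equatorial): E = 0.49 kcal/mol.
Chair II (ethynyl equatorial, hydroxyl axial): E = 0.61 kcal/mol.
ΔE = 0.61 − 0.49 = 0.12 kcal/mol; chair I is more stable.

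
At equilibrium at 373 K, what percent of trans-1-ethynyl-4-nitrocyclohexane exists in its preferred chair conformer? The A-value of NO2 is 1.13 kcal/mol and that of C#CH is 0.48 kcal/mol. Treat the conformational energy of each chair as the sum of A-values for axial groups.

C1 and C4 have opposite parity, so for the trans isomer the two substituents are e,e in one chair and a,a in the other.
Chair I (nitro axial, ethynyl axial): E = 1.61 kcal/mol; chair II (nitro equatorial, ethynyl equatorial): E = 0.00 kcal/mol.
ΔG = 1.61 kcal/mol between the two chairs.
K = exp(ΔG/RT) with R = 1.987×10⁻³ kcal mol⁻¹ K⁻¹ and T = 373 K gives K ≈ 8.78.
Fraction in the lower-energy chair = K/(K+1) = 89.8%.

89.8%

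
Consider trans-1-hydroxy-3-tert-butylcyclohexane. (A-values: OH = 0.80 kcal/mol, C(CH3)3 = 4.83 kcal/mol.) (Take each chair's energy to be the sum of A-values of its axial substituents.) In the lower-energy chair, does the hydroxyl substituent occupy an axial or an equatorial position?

C1 and C3 have the same parity, so for the trans isomer the two substituents are one axial and one equatorial in each chair.
Chair I (hydroxyl axial, tert-butyl equatorial): E = 0.80 kcal/mol.
Chair II (hydroxyl equatorial, tert-butyl axial): E = 4.83 kcal/mol.
Chair I is the more stable (lower-energy) conformer, and in that chair the hydroxyl group is axial.

axial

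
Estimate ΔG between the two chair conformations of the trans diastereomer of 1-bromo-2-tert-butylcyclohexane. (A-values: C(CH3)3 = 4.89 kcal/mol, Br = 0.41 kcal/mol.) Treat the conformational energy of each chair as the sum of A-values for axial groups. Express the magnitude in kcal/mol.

5.30 kcal/mol

C1 and C2 have opposite parity, so for the trans isomer the two substituents are e,e in one chair and a,a in the other.
Chair I (tert-butyl axial, bromo axial): E = 5.30 kcal/mol.
Chair II (tert-butyl equatorial, bromo equatorial): E = 0.00 kcal/mol.
ΔE = 5.30 − 0.00 = 5.30 kcal/mol; chair II is more stable.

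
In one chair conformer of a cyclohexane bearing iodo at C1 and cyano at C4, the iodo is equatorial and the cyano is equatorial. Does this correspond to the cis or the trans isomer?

C1 and C4 have opposite parity, so their axial bonds point in opposite directions.
With opposite-parity carbons, two substituents on the same face are one axial and one equatorial; opposite faces give both axial or both equatorial.
Here the groups are equatorial/equatorial → opposite face → trans.

trans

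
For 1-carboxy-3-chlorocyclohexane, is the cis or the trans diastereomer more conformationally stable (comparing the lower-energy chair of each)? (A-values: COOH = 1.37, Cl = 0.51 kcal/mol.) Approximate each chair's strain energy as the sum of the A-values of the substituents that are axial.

cis

At 1,3 positions (parity same): cis → (e,e or a,a); trans → (a,e or e,a).
Best chair for cis: E = 0.00 kcal/mol; best chair for trans: E = 0.51 kcal/mol.
The cis isomer is lower by 0.51 kcal/mol.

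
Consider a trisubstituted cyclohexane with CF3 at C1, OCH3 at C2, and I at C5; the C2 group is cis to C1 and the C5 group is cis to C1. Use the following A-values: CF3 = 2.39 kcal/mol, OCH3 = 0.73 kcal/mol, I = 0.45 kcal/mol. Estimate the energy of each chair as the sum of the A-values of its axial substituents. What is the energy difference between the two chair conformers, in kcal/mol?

Chair I (trifluoromethyl axial, methoxy equatorial, iodo axial): E = 2.84 kcal/mol.
Chair II (trifluoromethyl equatorial, methoxy axial, iodo equatorial): E = 0.73 kcal/mol.
ΔE = 2.84 − 0.73 = 2.11 kcal/mol; chair II is more stable.

2.11 kcal/mol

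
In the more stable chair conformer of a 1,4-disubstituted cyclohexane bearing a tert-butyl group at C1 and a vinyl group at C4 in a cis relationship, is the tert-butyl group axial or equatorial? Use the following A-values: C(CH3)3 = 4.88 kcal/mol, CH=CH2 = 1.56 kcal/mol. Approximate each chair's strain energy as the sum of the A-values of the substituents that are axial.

equatorial

C1 and C4 have opposite parity, so for the cis isomer the two substituents are one axial and one equatorial in each chair.
Chair I (tert-butyl axial, vinyl equatorial): E = 4.88 kcal/mol.
Chair II (tert-butyl equatorial, vinyl axial): E = 1.56 kcal/mol.
Chair II is the more stable (lower-energy) conformer, and in that chair the tert-butyl group is equatorial.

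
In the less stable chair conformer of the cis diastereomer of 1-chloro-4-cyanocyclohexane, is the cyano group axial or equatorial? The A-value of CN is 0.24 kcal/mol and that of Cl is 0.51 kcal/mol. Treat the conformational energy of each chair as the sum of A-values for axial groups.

C1 and C4 have opposite parity, so for the cis isomer the two substituents are one axial and one equatorial in each chair.
Chair I (cyano axial, chloro equatorial): E = 0.24 kcal/mol.
Chair II (cyano equatorial, chloro axial): E = 0.51 kcal/mol.
Chair II is the less stable (higher-energy) conformer, and in that chair the cyano group is equatorial.

equatorial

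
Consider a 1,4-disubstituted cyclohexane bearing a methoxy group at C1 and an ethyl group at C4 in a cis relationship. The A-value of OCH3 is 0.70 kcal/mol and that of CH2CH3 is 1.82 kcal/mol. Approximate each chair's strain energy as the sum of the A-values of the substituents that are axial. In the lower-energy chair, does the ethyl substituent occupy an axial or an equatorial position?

equatorial

C1 and C4 have opposite parity, so for the cis isomer the two substituents are one axial and one equatorial in each chair.
Chair I (methoxy axial, ethyl equatorial): E = 0.70 kcal/mol.
Chair II (methoxy equatorial, ethyl axial): E = 1.82 kcal/mol.
Chair I is the more stable (lower-energy) conformer, and in that chair the ethyl group is equatorial.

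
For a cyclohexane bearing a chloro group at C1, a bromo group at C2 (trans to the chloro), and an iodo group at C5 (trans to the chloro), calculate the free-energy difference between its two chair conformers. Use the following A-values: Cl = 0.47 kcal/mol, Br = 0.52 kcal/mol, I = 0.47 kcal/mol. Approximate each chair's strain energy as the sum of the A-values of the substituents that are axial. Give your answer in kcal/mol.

0.52 kcal/mol

Chair I (chloro axial, bromo axial, iodo equatorial): E = 0.99 kcal/mol.
Chair II (chloro equatorial, bromo equatorial, iodo axial): E = 0.47 kcal/mol.
ΔE = 0.99 − 0.47 = 0.52 kcal/mol; chair II is more stable.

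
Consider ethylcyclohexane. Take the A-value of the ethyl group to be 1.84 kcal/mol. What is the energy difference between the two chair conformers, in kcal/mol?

A monosubstituted cyclohexane has one chair with the ethyl group axial (E = A = 1.84 kcal/mol) and one with it equatorial (E = 0).
ΔE = 1.84 − 0 = 1.84 kcal/mol.

1.84 kcal/mol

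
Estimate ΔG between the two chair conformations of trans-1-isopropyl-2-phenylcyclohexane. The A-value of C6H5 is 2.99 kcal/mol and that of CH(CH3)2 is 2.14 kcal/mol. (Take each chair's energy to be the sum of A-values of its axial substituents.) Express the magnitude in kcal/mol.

C1 and C2 have opposite parity, so for the trans isomer the two substituents are e,e in one chair and a,a in the other.
Chair I (phenyl axial, isopropyl axial): E = 5.13 kcal/mol.
Chair II (phenyl equatorial, isopropyl equatorial): E = 0.00 kcal/mol.
ΔE = 5.13 − 0.00 = 5.13 kcal/mol; chair II is more stable.

5.13 kcal/mol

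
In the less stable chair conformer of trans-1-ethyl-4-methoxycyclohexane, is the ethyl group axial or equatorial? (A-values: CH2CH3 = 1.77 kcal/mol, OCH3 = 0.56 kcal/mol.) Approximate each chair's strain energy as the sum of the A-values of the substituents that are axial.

C1 and C4 have opposite parity, so for the trans isomer the two substituents are e,e in one chair and a,a in the other.
Chair I (ethyl axial, methoxy axial): E = 2.33 kcal/mol.
Chair II (ethyl equatorial, methoxy equatorial): E = 0.00 kcal/mol.
Chair I is the less stable (higher-energy) conformer, and in that chair the ethyl group is axial.

axial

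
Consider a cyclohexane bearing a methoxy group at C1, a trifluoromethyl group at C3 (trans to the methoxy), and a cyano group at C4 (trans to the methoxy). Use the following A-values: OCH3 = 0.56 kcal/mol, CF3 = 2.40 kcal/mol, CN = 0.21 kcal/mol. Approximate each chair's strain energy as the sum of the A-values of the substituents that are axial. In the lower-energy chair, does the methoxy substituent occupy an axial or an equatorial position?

axial

Chair I (methoxy axial, trifluoromethyl equatorial, cyano axial): E = 0.77 kcal/mol.
Chair II (methoxy equatorial, trifluoromethyl axial, cyano equatorial): E = 2.40 kcal/mol.
Chair I is the more stable (lower-energy) conformer, and in that chair the methoxy group is axial.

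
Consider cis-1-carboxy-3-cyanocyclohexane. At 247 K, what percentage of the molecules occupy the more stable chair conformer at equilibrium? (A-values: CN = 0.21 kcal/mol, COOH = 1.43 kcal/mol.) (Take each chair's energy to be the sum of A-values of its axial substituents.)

C1 and C3 have the same parity, so for the cis isomer the two substituents are e,e in one chair and a,a in the other.
Chair I (cyano axial, carboxyl axial): E = 1.64 kcal/mol; chair II (cyano equatorial, carboxyl equatorial): E = 0.00 kcal/mol.
ΔG = 1.64 kcal/mol between the two chairs.
K = exp(ΔG/RT) with R = 1.987×10⁻³ kcal mol⁻¹ K⁻¹ and T = 247 K gives K ≈ 28.3.
Fraction in the lower-energy chair = K/(K+1) = 96.6%.

96.6%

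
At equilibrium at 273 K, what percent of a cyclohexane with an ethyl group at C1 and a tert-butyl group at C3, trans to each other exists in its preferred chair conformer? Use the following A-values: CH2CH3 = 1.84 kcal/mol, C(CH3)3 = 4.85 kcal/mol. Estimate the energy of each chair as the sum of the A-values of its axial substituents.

C1 and C3 have the same parity, so for the trans isomer the two substituents are one axial and one equatorial in each chair.
Chair I (ethyl axial, tert-butyl equatorial): E = 1.84 kcal/mol; chair II (ethyl equatorial, tert-butyl axial): E = 4.85 kcal/mol.
ΔG = 3.01 kcal/mol between the two chairs.
K = exp(ΔG/RT) with R = 1.987×10⁻³ kcal mol⁻¹ K⁻¹ and T = 273 K gives K ≈ 257.
Fraction in the lower-energy chair = K/(K+1) = 99.6%.

99.6%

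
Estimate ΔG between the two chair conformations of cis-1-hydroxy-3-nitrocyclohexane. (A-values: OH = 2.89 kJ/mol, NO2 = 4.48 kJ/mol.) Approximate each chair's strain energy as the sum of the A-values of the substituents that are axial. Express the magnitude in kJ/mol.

C1 and C3 have the same parity, so for the cis isomer the two substituents are e,e in one chair and a,a in the other.
Chair I (hydroxyl axial, nitro axial): E = 7.37 kJ/mol.
Chair II (hydroxyl equatorial, nitro equatorial): E = 0.00 kJ/mol.
ΔE = 7.37 − 0.00 = 7.37 kJ/mol; chair II is more stable.

7.37 kJ/mol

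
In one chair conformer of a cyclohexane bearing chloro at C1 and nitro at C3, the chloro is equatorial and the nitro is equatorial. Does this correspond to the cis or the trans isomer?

C1 and C3 have the same parity, so their axial bonds point in the same direction.
With same-parity carbons, two substituents on the same face are both axial or both equatorial; opposite faces give one of each.
Here the groups are equatorial/equatorial → same face → cis.

cis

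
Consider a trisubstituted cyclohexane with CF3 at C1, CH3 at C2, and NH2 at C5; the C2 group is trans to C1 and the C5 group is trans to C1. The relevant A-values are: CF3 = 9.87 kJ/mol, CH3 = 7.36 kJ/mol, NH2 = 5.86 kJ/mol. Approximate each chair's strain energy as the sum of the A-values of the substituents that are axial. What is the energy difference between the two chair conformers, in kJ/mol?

Chair I (trifluoromethyl axial, methyl axial, amino equatorial): E = 17.23 kJ/mol.
Chair II (trifluoromethyl equatorial, methyl equatorial, amino axial): E = 5.86 kJ/mol.
ΔE = 17.23 − 5.86 = 11.37 kJ/mol; chair II is more stable.

11.37 kJ/mol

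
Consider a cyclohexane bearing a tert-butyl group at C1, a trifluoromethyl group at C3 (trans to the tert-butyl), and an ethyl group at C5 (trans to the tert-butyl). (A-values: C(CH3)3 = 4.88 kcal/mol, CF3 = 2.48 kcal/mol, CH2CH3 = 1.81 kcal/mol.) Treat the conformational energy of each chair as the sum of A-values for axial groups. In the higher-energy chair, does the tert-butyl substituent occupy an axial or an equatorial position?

axial

Chair I (tert-butyl axial, trifluoromethyl equatorial, ethyl equatorial): E = 4.88 kcal/mol.
Chair II (tert-butyl equatorial, trifluoromethyl axial, ethyl axial): E = 4.29 kcal/mol.
Chair I is the less stable (higher-energy) conformer, and in that chair the tert-butyl group is axial.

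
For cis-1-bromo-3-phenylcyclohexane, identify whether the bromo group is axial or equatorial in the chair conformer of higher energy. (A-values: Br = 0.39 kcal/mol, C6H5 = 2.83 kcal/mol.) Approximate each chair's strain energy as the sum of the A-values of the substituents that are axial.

C1 and C3 have the same parity, so for the cis isomer the two substituents are e,e in one chair and a,a in the other.
Chair I (bromo axial, phenyl axial): E = 3.22 kcal/mol.
Chair II (bromo equatorial, phenyl equatorial): E = 0.00 kcal/mol.
Chair I is the less stable (higher-energy) conformer, and in that chair the bromo group is axial.

axial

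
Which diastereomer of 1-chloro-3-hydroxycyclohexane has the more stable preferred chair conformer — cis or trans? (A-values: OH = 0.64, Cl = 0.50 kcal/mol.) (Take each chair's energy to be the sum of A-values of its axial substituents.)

At 1,3 positions (parity same): cis → (e,e or a,a); trans → (a,e or e,a).
Best chair for cis: E = 0.00 kcal/mol; best chair for trans: E = 0.50 kcal/mol.
The cis isomer is lower by 0.50 kcal/mol.

cis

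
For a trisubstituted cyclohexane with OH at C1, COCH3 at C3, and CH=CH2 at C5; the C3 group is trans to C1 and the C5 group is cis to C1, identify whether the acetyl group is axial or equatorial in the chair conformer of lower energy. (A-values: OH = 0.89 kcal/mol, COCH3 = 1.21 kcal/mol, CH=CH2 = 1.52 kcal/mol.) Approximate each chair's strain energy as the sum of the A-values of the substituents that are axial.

axial

Chair I (hydroxyl axial, acetyl equatorial, vinyl axial): E = 2.41 kcal/mol.
Chair II (hydroxyl equatorial, acetyl axial, vinyl equatorial): E = 1.21 kcal/mol.
Chair II is the more stable (lower-energy) conformer, and in that chair the acetyl group is axial.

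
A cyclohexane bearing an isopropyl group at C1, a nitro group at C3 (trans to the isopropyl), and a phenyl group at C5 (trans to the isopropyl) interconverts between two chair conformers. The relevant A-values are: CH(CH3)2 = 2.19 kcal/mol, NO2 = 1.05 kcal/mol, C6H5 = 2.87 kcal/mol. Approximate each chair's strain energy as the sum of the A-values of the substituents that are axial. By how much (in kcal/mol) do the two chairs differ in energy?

Chair I (isopropyl axial, nitro equatorial, phenyl equatorial): E = 2.19 kcal/mol.
Chair II (isopropyl equatorial, nitro axial, phenyl axial): E = 3.92 kcal/mol.
ΔE = 3.92 − 2.19 = 1.73 kcal/mol; chair I is more stable.

1.73 kcal/mol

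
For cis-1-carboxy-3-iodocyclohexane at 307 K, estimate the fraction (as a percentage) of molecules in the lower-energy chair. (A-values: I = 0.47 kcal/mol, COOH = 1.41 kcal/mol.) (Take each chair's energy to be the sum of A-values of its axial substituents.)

95.6%

C1 and C3 have the same parity, so for the cis isomer the two substituents are e,e in one chair and a,a in the other.
Chair I (iodo axial, carboxyl axial): E = 1.88 kcal/mol; chair II (iodo equatorial, carboxyl equatorial): E = 0.00 kcal/mol.
ΔG = 1.88 kcal/mol between the two chairs.
K = exp(ΔG/RT) with R = 1.987×10⁻³ kcal mol⁻¹ K⁻¹ and T = 307 K gives K ≈ 21.8.
Fraction in the lower-energy chair = K/(K+1) = 95.6%.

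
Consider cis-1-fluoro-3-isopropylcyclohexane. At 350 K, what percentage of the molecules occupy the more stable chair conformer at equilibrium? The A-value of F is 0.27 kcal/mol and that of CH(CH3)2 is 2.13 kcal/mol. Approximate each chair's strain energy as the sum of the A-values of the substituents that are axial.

96.9%

C1 and C3 have the same parity, so for the cis isomer the two substituents are e,e in one chair and a,a in the other.
Chair I (fluoro axial, isopropyl axial): E = 2.40 kcal/mol; chair II (fluoro equatorial, isopropyl equatorial): E = 0.00 kcal/mol.
ΔG = 2.40 kcal/mol between the two chairs.
K = exp(ΔG/RT) with R = 1.987×10⁻³ kcal mol⁻¹ K⁻¹ and T = 350 K gives K ≈ 31.5.
Fraction in the lower-energy chair = K/(K+1) = 96.9%.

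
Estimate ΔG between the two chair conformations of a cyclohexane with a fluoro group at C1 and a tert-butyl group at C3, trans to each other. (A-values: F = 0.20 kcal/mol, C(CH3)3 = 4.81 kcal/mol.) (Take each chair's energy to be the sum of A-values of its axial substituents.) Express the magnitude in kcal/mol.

C1 and C3 have the same parity, so for the trans isomer the two substituents are one axial and one equatorial in each chair.
Chair I (fluoro axial, tert-butyl equatorial): E = 0.20 kcal/mol.
Chair II (fluoro equatorial, tert-butyl axial): E = 4.81 kcal/mol.
ΔE = 4.81 − 0.20 = 4.61 kcal/mol; chair I is more stable.

4.61 kcal/mol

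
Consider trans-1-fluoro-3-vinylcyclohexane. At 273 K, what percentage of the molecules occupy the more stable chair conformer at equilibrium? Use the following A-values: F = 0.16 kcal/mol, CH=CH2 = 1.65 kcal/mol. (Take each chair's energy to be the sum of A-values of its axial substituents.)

C1 and C3 have the same parity, so for the trans isomer the two substituents are one axial and one equatorial in each chair.
Chair I (fluoro axial, vinyl equatorial): E = 0.16 kcal/mol; chair II (fluoro equatorial, vinyl axial): E = 1.65 kcal/mol.
ΔG = 1.49 kcal/mol between the two chairs.
K = exp(ΔG/RT) with R = 1.987×10⁻³ kcal mol⁻¹ K⁻¹ and T = 273 K gives K ≈ 15.6.
Fraction in the lower-energy chair = K/(K+1) = 94.0%.

94.0%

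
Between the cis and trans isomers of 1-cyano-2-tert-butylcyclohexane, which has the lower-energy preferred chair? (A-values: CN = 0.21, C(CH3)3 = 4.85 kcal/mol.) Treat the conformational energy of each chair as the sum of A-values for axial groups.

At 1,2 positions (parity opposite): cis → (a,e or e,a); trans → (e,e or a,a).
Best chair for cis: E = 0.21 kcal/mol; best chair for trans: E = 0.00 kcal/mol.
The trans isomer is lower by 0.21 kcal/mol.

trans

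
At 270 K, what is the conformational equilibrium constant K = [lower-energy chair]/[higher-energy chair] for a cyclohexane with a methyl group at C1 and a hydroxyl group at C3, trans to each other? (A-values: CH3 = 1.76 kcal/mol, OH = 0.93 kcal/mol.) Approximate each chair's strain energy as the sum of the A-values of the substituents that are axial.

C1 and C3 have the same parity, so for the trans isomer the two substituents are one axial and one equatorial in each chair.
Chair I (methyl axial, hydroxyl equatorial): E = 1.76 kcal/mol; chair II (methyl equatorial, hydroxyl axial): E = 0.93 kcal/mol.
ΔG = 0.83 kcal/mol between the two chairs.
K = exp(ΔG/RT) with R = 1.987×10⁻³ kcal mol⁻¹ K⁻¹ and T = 270 K gives K ≈ 4.7.

K ≈ 4.70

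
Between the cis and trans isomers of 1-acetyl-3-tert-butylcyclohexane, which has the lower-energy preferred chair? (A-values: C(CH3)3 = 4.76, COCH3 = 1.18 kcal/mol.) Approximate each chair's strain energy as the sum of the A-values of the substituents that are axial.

At 1,3 positions (parity same): cis → (e,e or a,a); trans → (a,e or e,a).
Best chair for cis: E = 0.00 kcal/mol; best chair for trans: E = 1.18 kcal/mol.
The cis isomer is lower by 1.18 kcal/mol.

cis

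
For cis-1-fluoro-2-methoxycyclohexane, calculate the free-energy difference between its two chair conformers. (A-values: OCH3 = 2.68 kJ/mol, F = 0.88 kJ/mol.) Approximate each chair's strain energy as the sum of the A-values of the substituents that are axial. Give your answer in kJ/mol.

C1 and C2 have opposite parity, so for the cis isomer the two substituents are one axial and one equatorial in each chair.
Chair I (methoxy axial, fluoro equatorial): E = 2.68 kJ/mol.
Chair II (methoxy equatorial, fluoro axial): E = 0.88 kJ/mol.
ΔE = 2.68 − 0.88 = 1.80 kJ/mol; chair II is more stable.

1.80 kJ/mol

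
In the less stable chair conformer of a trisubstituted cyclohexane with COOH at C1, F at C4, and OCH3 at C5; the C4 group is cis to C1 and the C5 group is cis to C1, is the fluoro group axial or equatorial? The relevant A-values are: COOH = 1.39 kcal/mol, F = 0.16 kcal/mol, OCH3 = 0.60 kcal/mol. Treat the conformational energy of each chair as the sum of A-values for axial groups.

Chair I (carboxyl axial, fluoro equatorial, methoxy axial): E = 1.99 kcal/mol.
Chair II (carboxyl equatorial, fluoro axial, methoxy equatorial): E = 0.16 kcal/mol.
Chair I is the less stable (higher-energy) conformer, and in that chair the fluoro group is equatorial.

equatorial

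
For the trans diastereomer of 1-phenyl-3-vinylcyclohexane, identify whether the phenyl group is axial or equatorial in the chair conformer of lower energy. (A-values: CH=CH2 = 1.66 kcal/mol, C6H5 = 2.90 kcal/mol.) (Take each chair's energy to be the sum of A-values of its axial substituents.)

equatorial

C1 and C3 have the same parity, so for the trans isomer the two substituents are one axial and one equatorial in each chair.
Chair I (vinyl axial, phenyl equatorial): E = 1.66 kcal/mol.
Chair II (vinyl equatorial, phenyl axial): E = 2.90 kcal/mol.
Chair I is the more stable (lower-energy) conformer, and in that chair the phenyl group is equatorial.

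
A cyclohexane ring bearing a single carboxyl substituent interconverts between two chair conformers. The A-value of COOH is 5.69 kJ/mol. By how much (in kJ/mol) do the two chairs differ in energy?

A monosubstituted cyclohexane has one chair with the carboxyl group axial (E = A = 5.69 kJ/mol) and one with it equatorial (E = 0).
ΔE = 5.69 − 0 = 5.69 kJ/mol.

5.69 kJ/mol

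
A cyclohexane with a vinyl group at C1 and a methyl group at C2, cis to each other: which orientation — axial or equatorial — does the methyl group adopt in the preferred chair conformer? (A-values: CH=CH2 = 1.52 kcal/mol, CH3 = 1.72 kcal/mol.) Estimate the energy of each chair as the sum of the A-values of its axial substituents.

C1 and C2 have opposite parity, so for the cis isomer the two substituents are one axial and one equatorial in each chair.
Chair I (vinyl axial, methyl equatorial): E = 1.52 kcal/mol.
Chair II (vinyl equatorial, methyl axial): E = 1.72 kcal/mol.
Chair I is the more stable (lower-energy) conformer, and in that chair the methyl group is equatorial.

equatorial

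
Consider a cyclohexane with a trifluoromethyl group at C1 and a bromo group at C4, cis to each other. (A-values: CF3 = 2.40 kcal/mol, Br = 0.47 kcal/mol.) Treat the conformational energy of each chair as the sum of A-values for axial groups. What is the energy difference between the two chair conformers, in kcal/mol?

1.93 kcal/mol

C1 and C4 have opposite parity, so for the cis isomer the two substituents are one axial and one equatorial in each chair.
Chair I (trifluoromethyl axial, bromo equatorial): E = 2.40 kcal/mol.
Chair II (trifluoromethyl equatorial, bromo axial): E = 0.47 kcal/mol.
ΔE = 2.40 − 0.47 = 1.93 kcal/mol; chair II is more stable.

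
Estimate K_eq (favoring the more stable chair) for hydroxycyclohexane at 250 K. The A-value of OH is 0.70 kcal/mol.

One chair has the hydroxyl group axial (E = 0.70 kcal/mol) and the other has it equatorial (E = 0).
ΔG = 0.70 kcal/mol between the two chairs.
K = exp(ΔG/RT) with R = 1.987×10⁻³ kcal mol⁻¹ K⁻¹ and T = 250 K gives K ≈ 4.09.

K ≈ 4.09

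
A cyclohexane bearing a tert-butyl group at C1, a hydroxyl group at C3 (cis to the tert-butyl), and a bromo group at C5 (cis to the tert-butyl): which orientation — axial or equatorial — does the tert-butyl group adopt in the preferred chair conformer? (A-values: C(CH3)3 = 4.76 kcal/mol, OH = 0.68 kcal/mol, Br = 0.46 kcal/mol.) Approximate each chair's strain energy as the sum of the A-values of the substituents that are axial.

Chair I (tert-butyl axial, hydroxyl axial, bromo axial): E = 5.90 kcal/mol.
Chair II (tert-butyl equatorial, hydroxyl equatorial, bromo equatorial): E = 0.00 kcal/mol.
Chair II is the more stable (lower-energy) conformer, and in that chair the tert-butyl group is equatorial.

equatorial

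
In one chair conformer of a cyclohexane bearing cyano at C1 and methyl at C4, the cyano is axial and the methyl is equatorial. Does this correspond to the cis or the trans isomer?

cis

C1 and C4 have opposite parity, so their axial bonds point in opposite directions.
With opposite-parity carbons, two substituents on the same face are one axial and one equatorial; opposite faces give both axial or both equatorial.
Here the groups are axial/equatorial → same face → cis.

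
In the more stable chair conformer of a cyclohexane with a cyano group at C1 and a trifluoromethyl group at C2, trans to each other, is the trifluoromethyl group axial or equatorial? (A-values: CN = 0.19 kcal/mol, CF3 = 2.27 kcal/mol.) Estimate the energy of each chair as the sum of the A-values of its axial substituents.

C1 and C2 have opposite parity, so for the trans isomer the two substituents are e,e in one chair and a,a in the other.
Chair I (cyano axial, trifluoromethyl axial): E = 2.46 kcal/mol.
Chair II (cyano equatorial, trifluoromethyl equatorial): E = 0.00 kcal/mol.
Chair II is the more stable (lower-energy) conformer, and in that chair the trifluoromethyl group is equatorial.

equatorial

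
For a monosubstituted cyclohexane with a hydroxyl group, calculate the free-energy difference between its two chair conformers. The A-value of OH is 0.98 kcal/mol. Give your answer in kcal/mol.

A monosubstituted cyclohexane has one chair with the hydroxyl group axial (E = A = 0.98 kcal/mol) and one with it equatorial (E = 0).
ΔE = 0.98 − 0 = 0.98 kcal/mol.

0.98 kcal/mol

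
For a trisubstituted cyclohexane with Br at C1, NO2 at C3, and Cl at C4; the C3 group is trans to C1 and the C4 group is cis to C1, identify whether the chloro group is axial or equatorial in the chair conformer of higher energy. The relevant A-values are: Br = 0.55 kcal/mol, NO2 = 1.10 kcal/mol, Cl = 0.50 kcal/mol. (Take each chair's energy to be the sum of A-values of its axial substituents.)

axial

Chair I (bromo axial, nitro equatorial, chloro equatorial): E = 0.55 kcal/mol.
Chair II (bromo equatorial, nitro axial, chloro axial): E = 1.60 kcal/mol.
Chair II is the less stable (higher-energy) conformer, and in that chair the chloro group is axial.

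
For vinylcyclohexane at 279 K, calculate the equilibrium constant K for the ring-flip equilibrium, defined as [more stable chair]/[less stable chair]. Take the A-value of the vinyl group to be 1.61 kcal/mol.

K ≈ 18.3

One chair has the vinyl group axial (E = 1.61 kcal/mol) and the other has it equatorial (E = 0).
ΔG = 1.61 kcal/mol between the two chairs.
K = exp(ΔG/RT) with R = 1.987×10⁻³ kcal mol⁻¹ K⁻¹ and T = 279 K gives K ≈ 18.3.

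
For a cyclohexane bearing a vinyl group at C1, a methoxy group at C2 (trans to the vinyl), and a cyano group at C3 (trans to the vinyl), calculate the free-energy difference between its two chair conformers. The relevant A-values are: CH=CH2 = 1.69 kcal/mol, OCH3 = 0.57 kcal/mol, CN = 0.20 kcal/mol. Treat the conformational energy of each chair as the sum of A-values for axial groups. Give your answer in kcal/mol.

Chair I (vinyl axial, methoxy axial, cyano equatorial): E = 2.26 kcal/mol.
Chair II (vinyl equatorial, methoxy equatorial, cyano axial): E = 0.20 kcal/mol.
ΔE = 2.26 − 0.20 = 2.06 kcal/mol; chair II is more stable.

2.06 kcal/mol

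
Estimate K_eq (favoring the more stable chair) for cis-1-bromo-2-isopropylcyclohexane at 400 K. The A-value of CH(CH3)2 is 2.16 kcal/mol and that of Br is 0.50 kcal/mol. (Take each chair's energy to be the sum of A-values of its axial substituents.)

C1 and C2 have opposite parity, so for the cis isomer the two substituents are one axial and one equatorial in each chair.
Chair I (isopropyl axial, bromo equatorial): E = 2.16 kcal/mol; chair II (isopropyl equatorial, bromo axial): E = 0.50 kcal/mol.
ΔG = 1.66 kcal/mol between the two chairs.
K = exp(ΔG/RT) with R = 1.987×10⁻³ kcal mol⁻¹ K⁻¹ and T = 400 K gives K ≈ 8.07.

K ≈ 8.07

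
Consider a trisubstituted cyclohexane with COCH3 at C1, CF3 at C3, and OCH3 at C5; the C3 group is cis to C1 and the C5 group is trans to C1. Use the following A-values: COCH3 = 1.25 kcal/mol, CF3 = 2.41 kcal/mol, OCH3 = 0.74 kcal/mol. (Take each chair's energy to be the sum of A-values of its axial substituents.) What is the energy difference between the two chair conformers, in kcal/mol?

Chair I (acetyl axial, trifluoromethyl axial, methoxy equatorial): E = 3.66 kcal/mol.
Chair II (acetyl equatorial, trifluoromethyl equatorial, methoxy axial): E = 0.74 kcal/mol.
ΔE = 3.66 − 0.74 = 2.92 kcal/mol; chair II is more stable.

2.92 kcal/mol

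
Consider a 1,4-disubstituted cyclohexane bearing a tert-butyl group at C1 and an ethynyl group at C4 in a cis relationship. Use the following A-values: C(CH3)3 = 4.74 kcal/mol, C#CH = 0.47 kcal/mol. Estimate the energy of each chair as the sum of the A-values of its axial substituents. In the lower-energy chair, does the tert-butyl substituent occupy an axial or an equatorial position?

C1 and C4 have opposite parity, so for the cis isomer the two substituents are one axial and one equatorial in each chair.
Chair I (tert-butyl axial, ethynyl equatorial): E = 4.74 kcal/mol.
Chair II (tert-butyl equatorial, ethynyl axial): E = 0.47 kcal/mol.
Chair II is the more stable (lower-energy) conformer, and in that chair the tert-butyl group is equatorial.

equatorial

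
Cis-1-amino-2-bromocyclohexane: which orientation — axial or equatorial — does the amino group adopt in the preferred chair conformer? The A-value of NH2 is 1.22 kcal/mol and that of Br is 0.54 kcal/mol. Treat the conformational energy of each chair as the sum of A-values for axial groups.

equatorial

C1 and C2 have opposite parity, so for the cis isomer the two substituents are one axial and one equatorial in each chair.
Chair I (amino axial, bromo equatorial): E = 1.22 kcal/mol.
Chair II (amino equatorial, bromo axial): E = 0.54 kcal/mol.
Chair II is the more stable (lower-energy) conformer, and in that chair the amino group is equatorial.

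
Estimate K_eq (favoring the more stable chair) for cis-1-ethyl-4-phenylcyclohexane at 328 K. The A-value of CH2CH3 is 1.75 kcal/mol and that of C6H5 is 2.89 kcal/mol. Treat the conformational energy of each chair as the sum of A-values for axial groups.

C1 and C4 have opposite parity, so for the cis isomer the two substituents are one axial and one equatorial in each chair.
Chair I (ethyl axial, phenyl equatorial): E = 1.75 kcal/mol; chair II (ethyl equatorial, phenyl axial): E = 2.89 kcal/mol.
ΔG = 1.14 kcal/mol between the two chairs.
K = exp(ΔG/RT) with R = 1.987×10⁻³ kcal mol⁻¹ K⁻¹ and T = 328 K gives K ≈ 5.75.

K ≈ 5.75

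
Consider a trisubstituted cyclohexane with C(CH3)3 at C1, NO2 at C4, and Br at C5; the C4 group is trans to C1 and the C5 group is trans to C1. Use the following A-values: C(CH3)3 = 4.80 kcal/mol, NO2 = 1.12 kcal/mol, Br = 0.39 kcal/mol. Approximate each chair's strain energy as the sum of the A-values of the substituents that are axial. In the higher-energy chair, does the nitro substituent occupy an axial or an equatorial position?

Chair I (tert-butyl axial, nitro axial, bromo equatorial): E = 5.92 kcal/mol.
Chair II (tert-butyl equatorial, nitro equatorial, bromo axial): E = 0.39 kcal/mol.
Chair I is the less stable (higher-energy) conformer, and in that chair the nitro group is axial.

axial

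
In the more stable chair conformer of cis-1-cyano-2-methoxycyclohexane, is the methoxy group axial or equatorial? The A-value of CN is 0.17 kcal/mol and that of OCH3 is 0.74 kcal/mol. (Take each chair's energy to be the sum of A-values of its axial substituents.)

equatorial

C1 and C2 have opposite parity, so for the cis isomer the two substituents are one axial and one equatorial in each chair.
Chair I (cyano axial, methoxy equatorial): E = 0.17 kcal/mol.
Chair II (cyano equatorial, methoxy axial): E = 0.74 kcal/mol.
Chair I is the more stable (lower-energy) conformer, and in that chair the methoxy group is equatorial.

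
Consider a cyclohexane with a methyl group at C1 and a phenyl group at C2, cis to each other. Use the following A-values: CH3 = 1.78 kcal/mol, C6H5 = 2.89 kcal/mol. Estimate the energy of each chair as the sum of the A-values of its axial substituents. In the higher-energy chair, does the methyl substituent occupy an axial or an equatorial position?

C1 and C2 have opposite parity, so for the cis isomer the two substituents are one axial and one equatorial in each chair.
Chair I (methyl axial, phenyl equatorial): E = 1.78 kcal/mol.
Chair II (methyl equatorial, phenyl axial): E = 2.89 kcal/mol.
Chair II is the less stable (higher-energy) conformer, and in that chair the methyl group is equatorial.

equatorial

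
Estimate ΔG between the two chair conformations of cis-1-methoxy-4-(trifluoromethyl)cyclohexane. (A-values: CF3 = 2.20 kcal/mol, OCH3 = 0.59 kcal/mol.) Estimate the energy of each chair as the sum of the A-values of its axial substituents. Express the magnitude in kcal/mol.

C1 and C4 have opposite parity, so for the cis isomer the two substituents are one axial and one equatorial in each chair.
Chair I (trifluoromethyl axial, methoxy equatorial): E = 2.20 kcal/mol.
Chair II (trifluoromethyl equatorial, methoxy axial): E = 0.59 kcal/mol.
ΔE = 2.20 − 0.59 = 1.61 kcal/mol; chair II is more stable.

1.61 kcal/mol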